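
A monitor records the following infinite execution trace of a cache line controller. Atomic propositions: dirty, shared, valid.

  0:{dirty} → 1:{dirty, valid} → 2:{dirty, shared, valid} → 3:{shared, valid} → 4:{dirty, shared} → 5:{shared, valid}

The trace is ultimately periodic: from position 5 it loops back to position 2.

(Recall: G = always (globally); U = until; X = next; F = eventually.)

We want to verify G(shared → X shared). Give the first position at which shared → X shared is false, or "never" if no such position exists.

never

shared → X shared holds at every position 0..5, and those are all the positions the trace ever visits, so the invariant G(shared → X shared) is never violated.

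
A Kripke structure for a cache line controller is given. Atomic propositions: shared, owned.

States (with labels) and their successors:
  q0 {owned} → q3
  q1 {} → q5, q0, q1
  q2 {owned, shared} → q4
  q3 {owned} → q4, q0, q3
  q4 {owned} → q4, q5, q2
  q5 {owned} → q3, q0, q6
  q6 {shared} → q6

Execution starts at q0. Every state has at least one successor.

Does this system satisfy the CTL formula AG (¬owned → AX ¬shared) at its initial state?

Violated

States satisfying ¬owned → AX ¬shared: {q0, q1, q2, q3, q4, q5}.
States satisfying AG (¬owned → AX ¬shared): ∅.
q6 is reachable from q0 and violates ¬owned → AX ¬shared, so AG fails at q0.
q0 ∉ Sat(AG (¬owned → AX ¬shared)).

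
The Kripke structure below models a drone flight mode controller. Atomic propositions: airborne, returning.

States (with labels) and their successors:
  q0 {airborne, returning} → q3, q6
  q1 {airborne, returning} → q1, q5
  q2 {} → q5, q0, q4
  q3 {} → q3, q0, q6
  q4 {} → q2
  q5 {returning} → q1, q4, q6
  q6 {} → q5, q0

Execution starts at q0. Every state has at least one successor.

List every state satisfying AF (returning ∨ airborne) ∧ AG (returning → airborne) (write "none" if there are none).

none

States satisfying returning ∨ airborne: {q0, q1, q5}.
States satisfying AF (returning ∨ airborne): {q0, q1, q5, q6}.
States satisfying returning → airborne: {q0, q1, q2, q3, q4, q6}.
States satisfying AG (returning → airborne): ∅.
States satisfying AF (returning ∨ airborne) ∧ AG (returning → airborne): ∅.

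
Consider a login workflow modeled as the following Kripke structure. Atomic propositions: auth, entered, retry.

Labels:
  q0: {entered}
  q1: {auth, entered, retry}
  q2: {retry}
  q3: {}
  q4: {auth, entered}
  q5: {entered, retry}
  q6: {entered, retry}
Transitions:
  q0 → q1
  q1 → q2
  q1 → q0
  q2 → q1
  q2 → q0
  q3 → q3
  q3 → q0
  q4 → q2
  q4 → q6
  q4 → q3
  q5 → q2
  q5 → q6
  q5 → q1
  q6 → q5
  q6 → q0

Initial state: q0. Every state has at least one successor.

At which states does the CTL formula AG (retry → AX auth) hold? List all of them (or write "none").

none

States satisfying retry → AX auth: {q0, q3, q4}.
States satisfying AG (retry → AX auth): ∅.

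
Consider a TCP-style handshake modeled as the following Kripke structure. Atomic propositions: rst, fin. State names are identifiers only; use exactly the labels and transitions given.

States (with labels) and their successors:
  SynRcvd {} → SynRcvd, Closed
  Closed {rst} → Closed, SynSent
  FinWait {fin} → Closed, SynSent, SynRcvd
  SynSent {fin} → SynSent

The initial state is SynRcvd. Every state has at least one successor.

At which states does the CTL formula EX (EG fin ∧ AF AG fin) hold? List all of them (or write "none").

{Closed, FinWait, SynSent}

States satisfying EG fin ∧ AF AG fin: {SynSent}.
States satisfying EX (EG fin ∧ AF AG fin): {Closed, FinWait, SynSent}.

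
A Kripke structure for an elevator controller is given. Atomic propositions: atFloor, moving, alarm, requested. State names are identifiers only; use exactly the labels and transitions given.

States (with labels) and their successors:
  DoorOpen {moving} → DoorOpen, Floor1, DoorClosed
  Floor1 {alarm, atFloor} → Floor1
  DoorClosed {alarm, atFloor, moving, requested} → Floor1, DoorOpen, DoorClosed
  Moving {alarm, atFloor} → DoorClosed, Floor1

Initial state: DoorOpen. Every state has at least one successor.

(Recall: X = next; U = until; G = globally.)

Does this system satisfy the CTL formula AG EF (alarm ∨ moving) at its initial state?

Satisfied

States satisfying EF (alarm ∨ moving): {DoorOpen, Floor1, DoorClosed, Moving}.
States satisfying AG EF (alarm ∨ moving): {DoorOpen, Floor1, DoorClosed, Moving}.
Every state reachable from DoorOpen satisfies EF (alarm ∨ moving).
DoorOpen ∈ Sat(AG EF (alarm ∨ moving)).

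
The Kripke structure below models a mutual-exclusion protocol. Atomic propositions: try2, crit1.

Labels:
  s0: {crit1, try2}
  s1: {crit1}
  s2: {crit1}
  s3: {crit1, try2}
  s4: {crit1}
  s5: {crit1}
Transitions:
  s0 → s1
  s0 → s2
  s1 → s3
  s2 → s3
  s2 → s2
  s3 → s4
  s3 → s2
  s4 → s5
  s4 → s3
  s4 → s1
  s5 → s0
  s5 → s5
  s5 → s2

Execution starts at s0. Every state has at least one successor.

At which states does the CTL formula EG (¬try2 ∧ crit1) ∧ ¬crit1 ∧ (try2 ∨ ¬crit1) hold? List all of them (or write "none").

States satisfying ¬try2 ∧ crit1: {s1, s2, s4, s5}.
States satisfying EG (¬try2 ∧ crit1): {s2, s4, s5}.
States satisfying ¬crit1: ∅.
States satisfying try2 ∨ ¬crit1: {s0, s3}.
States satisfying ¬crit1 ∧ (try2 ∨ ¬crit1): ∅.
States satisfying EG (¬try2 ∧ crit1) ∧ ¬crit1 ∧ (try2 ∨ ¬crit1): ∅.

none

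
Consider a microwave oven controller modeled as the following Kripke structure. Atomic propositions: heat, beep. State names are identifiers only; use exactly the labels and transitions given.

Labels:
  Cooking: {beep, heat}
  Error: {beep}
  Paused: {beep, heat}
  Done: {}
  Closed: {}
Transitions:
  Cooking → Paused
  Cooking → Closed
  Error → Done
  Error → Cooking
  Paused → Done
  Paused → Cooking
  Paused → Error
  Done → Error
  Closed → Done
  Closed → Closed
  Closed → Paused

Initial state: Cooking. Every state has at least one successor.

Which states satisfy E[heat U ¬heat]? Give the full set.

{Cooking, Error, Paused, Done, Closed}

States satisfying heat: {Cooking, Paused}.
States satisfying ¬heat: {Error, Done, Closed}.
States satisfying E[heat U ¬heat]: {Cooking, Error, Paused, Done, Closed}.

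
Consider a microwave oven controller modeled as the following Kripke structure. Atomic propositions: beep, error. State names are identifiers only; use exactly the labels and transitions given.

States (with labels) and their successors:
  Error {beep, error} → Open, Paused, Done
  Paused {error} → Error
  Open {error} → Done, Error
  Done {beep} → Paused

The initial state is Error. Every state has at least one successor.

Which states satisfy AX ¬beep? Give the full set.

States satisfying ¬beep: {Paused, Open}.
States satisfying AX ¬beep: {Done}.

{Done}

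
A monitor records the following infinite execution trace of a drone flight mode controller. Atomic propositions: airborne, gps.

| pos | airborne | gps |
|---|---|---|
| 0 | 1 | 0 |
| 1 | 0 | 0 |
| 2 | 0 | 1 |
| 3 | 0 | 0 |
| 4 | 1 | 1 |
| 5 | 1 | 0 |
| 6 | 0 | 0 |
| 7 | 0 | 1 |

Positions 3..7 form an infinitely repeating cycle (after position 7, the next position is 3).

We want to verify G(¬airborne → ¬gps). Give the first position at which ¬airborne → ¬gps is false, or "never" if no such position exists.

Check ¬airborne → ¬gps at each position in order: 0 ✓, 1 ✓.
At position 2 the labels are {gps}, so ¬airborne → ¬gps is false there. This is the first violation.

2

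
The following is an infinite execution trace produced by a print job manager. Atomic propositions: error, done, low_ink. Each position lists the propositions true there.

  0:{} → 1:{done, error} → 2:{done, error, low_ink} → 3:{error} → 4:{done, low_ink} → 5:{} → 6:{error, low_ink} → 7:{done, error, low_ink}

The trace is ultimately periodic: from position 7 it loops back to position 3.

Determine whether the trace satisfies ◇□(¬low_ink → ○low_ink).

□(¬low_ink → ○low_ink) holds at position 1, which is reachable from 0, so ◇□(¬low_ink → ○low_ink) holds.

Satisfied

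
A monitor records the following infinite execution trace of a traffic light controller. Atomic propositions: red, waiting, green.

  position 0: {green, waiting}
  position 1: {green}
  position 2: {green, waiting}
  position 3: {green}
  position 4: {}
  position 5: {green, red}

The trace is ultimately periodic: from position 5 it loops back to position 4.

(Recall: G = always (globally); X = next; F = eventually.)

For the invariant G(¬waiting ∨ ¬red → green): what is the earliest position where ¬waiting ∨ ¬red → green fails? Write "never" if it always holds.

4

Check ¬waiting ∨ ¬red → green at each position in order: 0 ✓, 1 ✓, 2 ✓, 3 ✓.
At position 4 the labels are {}, so ¬waiting ∨ ¬red → green is false there. This is the first violation.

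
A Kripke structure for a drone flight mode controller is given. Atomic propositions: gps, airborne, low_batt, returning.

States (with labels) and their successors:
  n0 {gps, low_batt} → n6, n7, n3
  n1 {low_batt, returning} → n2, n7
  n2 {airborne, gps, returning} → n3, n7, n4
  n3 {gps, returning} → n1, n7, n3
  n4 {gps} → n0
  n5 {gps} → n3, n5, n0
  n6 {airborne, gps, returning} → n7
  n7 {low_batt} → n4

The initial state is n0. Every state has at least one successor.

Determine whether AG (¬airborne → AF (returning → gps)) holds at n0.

Yes

States satisfying ¬airborne → AF (returning → gps): {n0, n1, n2, n3, n4, n5, n6, n7}.
States satisfying AG (¬airborne → AF (returning → gps)): {n0, n1, n2, n3, n4, n5, n6, n7}.
Every state reachable from n0 satisfies ¬airborne → AF (returning → gps).
n0 ∈ Sat(AG (¬airborne → AF (returning → gps))).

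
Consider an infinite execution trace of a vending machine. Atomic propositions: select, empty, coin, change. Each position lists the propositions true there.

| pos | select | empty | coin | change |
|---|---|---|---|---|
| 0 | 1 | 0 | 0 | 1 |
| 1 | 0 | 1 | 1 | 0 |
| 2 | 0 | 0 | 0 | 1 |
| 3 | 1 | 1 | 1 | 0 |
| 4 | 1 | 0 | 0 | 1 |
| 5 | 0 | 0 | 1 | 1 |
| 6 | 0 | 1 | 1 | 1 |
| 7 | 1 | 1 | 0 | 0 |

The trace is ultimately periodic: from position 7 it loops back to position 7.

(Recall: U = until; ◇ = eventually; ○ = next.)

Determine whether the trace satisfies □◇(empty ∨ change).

Satisfied

◇(empty ∨ change) holds at every position 0..7, and those are all positions ever visited, so □◇(empty ∨ change) holds.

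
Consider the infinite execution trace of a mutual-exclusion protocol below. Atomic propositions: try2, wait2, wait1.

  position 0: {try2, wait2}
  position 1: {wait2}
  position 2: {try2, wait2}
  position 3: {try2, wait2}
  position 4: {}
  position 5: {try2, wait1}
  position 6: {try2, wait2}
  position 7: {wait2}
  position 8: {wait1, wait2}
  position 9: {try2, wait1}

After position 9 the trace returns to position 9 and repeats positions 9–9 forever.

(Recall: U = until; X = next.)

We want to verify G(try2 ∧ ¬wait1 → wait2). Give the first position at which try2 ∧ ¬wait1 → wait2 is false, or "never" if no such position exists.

never

try2 ∧ ¬wait1 → wait2 holds at every position 0..9, and those are all the positions the trace ever visits, so the invariant G(try2 ∧ ¬wait1 → wait2) is never violated.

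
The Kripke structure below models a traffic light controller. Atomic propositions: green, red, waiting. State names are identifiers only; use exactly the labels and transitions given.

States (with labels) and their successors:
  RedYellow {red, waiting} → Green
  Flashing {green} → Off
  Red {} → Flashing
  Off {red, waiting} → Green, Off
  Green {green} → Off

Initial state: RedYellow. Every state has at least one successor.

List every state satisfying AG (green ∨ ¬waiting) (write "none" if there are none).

none

States satisfying green ∨ ¬waiting: {Flashing, Red, Green}.
States satisfying AG (green ∨ ¬waiting): ∅.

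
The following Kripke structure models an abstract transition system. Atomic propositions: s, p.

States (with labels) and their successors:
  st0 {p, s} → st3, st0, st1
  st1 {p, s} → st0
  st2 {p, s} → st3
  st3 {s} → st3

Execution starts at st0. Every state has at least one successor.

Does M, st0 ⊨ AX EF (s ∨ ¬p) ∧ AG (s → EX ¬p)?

States satisfying EF (s ∨ ¬p): {st0, st1, st2, st3}.
States satisfying AX EF (s ∨ ¬p): {st0, st1, st2, st3}.
States satisfying s → EX ¬p: {st0, st2, st3}.
States satisfying AG (s → EX ¬p): {st2, st3}.
States satisfying AX EF (s ∨ ¬p) ∧ AG (s → EX ¬p): {st2, st3}.
st0 ∉ Sat(AX EF (s ∨ ¬p) ∧ AG (s → EX ¬p)).

Violated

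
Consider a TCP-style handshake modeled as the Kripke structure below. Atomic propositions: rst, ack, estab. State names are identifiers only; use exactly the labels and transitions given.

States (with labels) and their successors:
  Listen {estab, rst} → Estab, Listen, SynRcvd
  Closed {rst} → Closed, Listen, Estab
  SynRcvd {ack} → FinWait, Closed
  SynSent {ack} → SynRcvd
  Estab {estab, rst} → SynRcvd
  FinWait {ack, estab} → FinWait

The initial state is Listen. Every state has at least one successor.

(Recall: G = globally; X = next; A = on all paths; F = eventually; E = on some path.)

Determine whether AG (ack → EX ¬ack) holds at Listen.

No

States satisfying ack → EX ¬ack: {Listen, Closed, SynRcvd, Estab}.
States satisfying AG (ack → EX ¬ack): ∅.
FinWait is reachable from Listen and violates ack → EX ¬ack, so AG fails at Listen.
Listen ∉ Sat(AG (ack → EX ¬ack)).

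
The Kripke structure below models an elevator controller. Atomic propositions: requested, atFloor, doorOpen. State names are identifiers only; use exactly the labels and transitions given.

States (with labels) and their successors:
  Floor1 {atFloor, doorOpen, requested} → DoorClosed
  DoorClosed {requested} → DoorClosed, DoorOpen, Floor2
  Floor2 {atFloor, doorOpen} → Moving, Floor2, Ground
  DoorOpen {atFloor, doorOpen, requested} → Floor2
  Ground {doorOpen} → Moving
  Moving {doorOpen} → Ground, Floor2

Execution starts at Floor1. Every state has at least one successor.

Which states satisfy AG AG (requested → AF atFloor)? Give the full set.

States satisfying AG (requested → AF atFloor): {Floor2, DoorOpen, Ground, Moving}.
States satisfying AG AG (requested → AF atFloor): {Floor2, DoorOpen, Ground, Moving}.

{Floor2, DoorOpen, Ground, Moving}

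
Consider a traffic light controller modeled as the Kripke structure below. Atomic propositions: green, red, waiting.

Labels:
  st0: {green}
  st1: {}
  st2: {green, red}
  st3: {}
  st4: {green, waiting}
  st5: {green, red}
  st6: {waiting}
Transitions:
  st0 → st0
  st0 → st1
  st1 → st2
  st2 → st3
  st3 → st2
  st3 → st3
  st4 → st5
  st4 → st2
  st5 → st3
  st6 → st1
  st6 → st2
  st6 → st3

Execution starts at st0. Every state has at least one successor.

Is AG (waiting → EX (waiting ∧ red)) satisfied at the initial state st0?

Holds

States satisfying waiting → EX (waiting ∧ red): {st0, st1, st2, st3, st5}.
States satisfying AG (waiting → EX (waiting ∧ red)): {st0, st1, st2, st3, st5}.
Every state reachable from st0 satisfies waiting → EX (waiting ∧ red).
st0 ∈ Sat(AG (waiting → EX (waiting ∧ red))).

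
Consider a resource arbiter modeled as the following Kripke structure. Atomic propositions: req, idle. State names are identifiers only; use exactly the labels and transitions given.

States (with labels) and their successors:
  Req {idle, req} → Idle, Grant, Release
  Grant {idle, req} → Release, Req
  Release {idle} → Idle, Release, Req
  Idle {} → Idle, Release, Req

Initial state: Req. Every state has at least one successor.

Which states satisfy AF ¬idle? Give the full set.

{Idle}

States satisfying ¬idle: {Idle}.
States satisfying AF ¬idle: {Idle}.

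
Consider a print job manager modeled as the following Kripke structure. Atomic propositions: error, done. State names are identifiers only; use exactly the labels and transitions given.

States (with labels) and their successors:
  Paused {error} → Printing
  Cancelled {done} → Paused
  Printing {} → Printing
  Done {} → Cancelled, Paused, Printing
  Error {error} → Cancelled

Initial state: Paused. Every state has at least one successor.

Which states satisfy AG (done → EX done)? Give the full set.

States satisfying done → EX done: {Paused, Printing, Done, Error}.
States satisfying AG (done → EX done): {Paused, Printing}.

{Paused, Printing}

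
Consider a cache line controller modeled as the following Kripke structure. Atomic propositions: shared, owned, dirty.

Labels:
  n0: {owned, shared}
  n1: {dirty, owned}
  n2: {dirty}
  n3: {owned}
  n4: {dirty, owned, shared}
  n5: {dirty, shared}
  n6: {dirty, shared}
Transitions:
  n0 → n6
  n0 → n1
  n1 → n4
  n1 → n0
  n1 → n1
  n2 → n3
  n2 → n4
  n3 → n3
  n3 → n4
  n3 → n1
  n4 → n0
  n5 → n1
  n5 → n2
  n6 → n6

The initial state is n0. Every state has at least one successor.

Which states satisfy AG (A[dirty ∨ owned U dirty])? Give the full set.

{n0, n1, n4, n6}

States satisfying A[dirty ∨ owned U dirty]: {n0, n1, n2, n4, n5, n6}.
States satisfying AG (A[dirty ∨ owned U dirty]): {n0, n1, n4, n6}.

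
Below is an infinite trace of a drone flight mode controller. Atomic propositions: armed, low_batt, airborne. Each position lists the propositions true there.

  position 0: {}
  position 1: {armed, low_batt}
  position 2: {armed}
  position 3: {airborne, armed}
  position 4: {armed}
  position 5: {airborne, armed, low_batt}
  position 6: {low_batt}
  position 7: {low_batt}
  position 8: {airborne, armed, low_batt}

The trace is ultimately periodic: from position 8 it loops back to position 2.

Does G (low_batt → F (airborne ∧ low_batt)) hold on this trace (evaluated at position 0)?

Satisfied

low_batt → F (airborne ∧ low_batt) holds at every position 0..8, and those are all positions ever visited, so G (low_batt → F (airborne ∧ low_batt)) holds.
Positions where low_batt holds: 1, 5, 6, 7, 8.
Check F (airborne ∧ low_batt) at each: 1→ok, 5→ok, 6→ok, 7→ok, 8→ok.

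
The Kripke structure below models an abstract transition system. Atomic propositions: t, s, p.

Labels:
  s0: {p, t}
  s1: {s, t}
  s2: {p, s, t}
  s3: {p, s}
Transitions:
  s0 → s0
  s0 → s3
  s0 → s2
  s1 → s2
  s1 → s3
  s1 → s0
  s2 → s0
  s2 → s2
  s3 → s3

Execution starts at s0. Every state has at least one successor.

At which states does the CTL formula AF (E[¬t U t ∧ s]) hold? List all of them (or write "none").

States satisfying E[¬t U t ∧ s]: {s1, s2}.
States satisfying AF (E[¬t U t ∧ s]): {s1, s2}.

{s1, s2}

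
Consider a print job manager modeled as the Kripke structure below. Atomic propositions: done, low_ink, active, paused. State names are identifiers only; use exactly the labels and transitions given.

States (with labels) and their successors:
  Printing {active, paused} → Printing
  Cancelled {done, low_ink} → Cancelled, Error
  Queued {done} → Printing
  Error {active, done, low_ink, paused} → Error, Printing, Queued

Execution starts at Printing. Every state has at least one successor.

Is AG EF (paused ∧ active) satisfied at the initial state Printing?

Satisfied

States satisfying EF (paused ∧ active): {Printing, Cancelled, Queued, Error}.
States satisfying AG EF (paused ∧ active): {Printing, Cancelled, Queued, Error}.
Every state reachable from Printing satisfies EF (paused ∧ active).
Printing ∈ Sat(AG EF (paused ∧ active)).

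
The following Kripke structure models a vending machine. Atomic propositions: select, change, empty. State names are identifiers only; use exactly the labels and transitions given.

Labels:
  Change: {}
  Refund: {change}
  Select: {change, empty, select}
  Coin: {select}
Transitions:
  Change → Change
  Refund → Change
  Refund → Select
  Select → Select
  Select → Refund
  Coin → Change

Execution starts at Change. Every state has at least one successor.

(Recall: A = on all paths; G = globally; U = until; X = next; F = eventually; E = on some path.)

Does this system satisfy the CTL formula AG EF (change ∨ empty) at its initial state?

States satisfying EF (change ∨ empty): {Refund, Select}.
States satisfying AG EF (change ∨ empty): ∅.
Change is reachable from Change and violates EF (change ∨ empty), so AG fails at Change.
Change ∉ Sat(AG EF (change ∨ empty)).

No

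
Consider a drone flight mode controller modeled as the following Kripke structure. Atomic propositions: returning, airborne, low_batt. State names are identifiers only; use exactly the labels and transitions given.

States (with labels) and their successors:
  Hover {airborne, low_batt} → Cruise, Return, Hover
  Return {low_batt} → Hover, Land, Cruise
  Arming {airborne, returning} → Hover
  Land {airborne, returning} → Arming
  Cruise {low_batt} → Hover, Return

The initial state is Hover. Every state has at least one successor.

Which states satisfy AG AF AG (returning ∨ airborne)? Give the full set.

States satisfying AF AG (returning ∨ airborne): ∅.
States satisfying AG AF AG (returning ∨ airborne): ∅.

none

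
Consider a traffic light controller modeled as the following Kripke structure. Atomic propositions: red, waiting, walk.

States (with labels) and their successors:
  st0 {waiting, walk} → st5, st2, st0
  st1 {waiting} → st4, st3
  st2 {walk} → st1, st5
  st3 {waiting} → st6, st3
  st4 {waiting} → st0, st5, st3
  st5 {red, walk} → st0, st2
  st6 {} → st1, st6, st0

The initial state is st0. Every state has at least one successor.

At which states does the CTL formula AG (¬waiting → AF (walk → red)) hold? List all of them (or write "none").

{st0, st1, st2, st3, st4, st5, st6}

States satisfying ¬waiting → AF (walk → red): {st0, st1, st2, st3, st4, st5, st6}.
States satisfying AG (¬waiting → AF (walk → red)): {st0, st1, st2, st3, st4, st5, st6}.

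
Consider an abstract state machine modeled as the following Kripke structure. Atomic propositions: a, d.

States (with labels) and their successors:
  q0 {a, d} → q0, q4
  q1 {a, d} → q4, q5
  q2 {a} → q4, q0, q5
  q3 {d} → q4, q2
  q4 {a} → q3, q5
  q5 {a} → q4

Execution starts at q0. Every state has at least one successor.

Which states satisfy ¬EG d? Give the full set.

{q1, q2, q3, q4, q5}

States satisfying d: {q0, q1, q3}.
States satisfying EG d: {q0}.
States satisfying ¬EG d: {q1, q2, q3, q4, q5}.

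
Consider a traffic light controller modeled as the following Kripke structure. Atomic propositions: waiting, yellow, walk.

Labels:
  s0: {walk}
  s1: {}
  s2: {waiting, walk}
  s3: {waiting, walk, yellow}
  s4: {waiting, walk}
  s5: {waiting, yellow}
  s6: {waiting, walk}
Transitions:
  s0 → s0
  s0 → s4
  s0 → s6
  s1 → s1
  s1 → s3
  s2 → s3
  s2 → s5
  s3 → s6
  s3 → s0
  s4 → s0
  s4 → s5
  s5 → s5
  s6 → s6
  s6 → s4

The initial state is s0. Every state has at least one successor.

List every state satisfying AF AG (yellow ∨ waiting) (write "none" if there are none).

{s5}

States satisfying AG (yellow ∨ waiting): {s5}.
States satisfying AF AG (yellow ∨ waiting): {s5}.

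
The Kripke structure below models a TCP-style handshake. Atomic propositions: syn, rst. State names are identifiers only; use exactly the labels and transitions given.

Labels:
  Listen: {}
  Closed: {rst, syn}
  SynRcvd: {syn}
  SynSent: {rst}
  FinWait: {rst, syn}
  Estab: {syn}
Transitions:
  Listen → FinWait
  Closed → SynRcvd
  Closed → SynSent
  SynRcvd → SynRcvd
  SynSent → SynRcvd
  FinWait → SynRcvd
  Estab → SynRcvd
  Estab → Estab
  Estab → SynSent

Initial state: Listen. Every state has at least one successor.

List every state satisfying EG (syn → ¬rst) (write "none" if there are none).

States satisfying syn → ¬rst: {Listen, SynRcvd, SynSent, Estab}.
States satisfying EG (syn → ¬rst): {SynRcvd, SynSent, Estab}.

{SynRcvd, SynSent, Estab}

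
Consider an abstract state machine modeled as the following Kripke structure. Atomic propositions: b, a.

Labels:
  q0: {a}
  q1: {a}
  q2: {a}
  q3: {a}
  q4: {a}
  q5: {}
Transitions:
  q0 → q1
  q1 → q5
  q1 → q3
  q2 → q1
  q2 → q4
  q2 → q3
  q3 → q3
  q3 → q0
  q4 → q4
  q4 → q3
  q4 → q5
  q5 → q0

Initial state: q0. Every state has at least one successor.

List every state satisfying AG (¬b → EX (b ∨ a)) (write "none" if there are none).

States satisfying ¬b → EX (b ∨ a): {q0, q1, q2, q3, q4, q5}.
States satisfying AG (¬b → EX (b ∨ a)): {q0, q1, q2, q3, q4, q5}.

{q0, q1, q2, q3, q4, q5}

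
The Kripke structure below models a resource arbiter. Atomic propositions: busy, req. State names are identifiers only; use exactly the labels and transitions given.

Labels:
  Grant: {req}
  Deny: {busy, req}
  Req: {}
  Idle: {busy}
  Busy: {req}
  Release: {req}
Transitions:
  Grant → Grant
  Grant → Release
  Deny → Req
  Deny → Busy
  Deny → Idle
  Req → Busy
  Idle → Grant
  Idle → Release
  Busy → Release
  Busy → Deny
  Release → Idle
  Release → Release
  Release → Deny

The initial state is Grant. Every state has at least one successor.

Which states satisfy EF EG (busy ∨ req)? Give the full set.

{Grant, Deny, Req, Idle, Busy, Release}

States satisfying EG (busy ∨ req): {Grant, Deny, Idle, Busy, Release}.
States satisfying EF EG (busy ∨ req): {Grant, Deny, Req, Idle, Busy, Release}.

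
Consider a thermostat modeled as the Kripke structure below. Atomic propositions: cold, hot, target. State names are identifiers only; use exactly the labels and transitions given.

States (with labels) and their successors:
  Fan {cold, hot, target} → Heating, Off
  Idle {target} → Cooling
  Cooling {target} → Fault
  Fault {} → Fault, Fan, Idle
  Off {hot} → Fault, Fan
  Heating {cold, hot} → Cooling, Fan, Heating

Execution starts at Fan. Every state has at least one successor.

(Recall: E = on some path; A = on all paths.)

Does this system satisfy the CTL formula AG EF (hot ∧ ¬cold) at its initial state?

Holds

States satisfying EF (hot ∧ ¬cold): {Fan, Idle, Cooling, Fault, Off, Heating}.
States satisfying AG EF (hot ∧ ¬cold): {Fan, Idle, Cooling, Fault, Off, Heating}.
Every state reachable from Fan satisfies EF (hot ∧ ¬cold).
Fan ∈ Sat(AG EF (hot ∧ ¬cold)).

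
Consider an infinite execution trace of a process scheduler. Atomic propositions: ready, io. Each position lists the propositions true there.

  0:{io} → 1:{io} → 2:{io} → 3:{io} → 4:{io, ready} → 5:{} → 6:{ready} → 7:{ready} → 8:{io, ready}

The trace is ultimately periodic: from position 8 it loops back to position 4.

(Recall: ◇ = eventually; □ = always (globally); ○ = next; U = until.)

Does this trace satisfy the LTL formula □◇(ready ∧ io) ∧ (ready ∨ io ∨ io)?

Yes

◇(ready ∧ io) holds at every position 0..8, and those are all positions ever visited, so □◇(ready ∧ io) holds.
At position 0: □◇(ready ∧ io) is true; ready ∨ io ∨ io is true; so □◇(ready ∧ io) ∧ (ready ∨ io ∨ io) is true.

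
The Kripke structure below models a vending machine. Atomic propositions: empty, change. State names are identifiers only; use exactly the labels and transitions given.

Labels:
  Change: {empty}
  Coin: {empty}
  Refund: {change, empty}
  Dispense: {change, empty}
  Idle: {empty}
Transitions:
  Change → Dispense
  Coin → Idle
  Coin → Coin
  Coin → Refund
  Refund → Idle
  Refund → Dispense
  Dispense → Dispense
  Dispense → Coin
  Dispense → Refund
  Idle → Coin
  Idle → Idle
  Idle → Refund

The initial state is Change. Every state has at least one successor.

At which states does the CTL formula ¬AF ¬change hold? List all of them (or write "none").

{Refund, Dispense}

States satisfying ¬change: {Change, Coin, Idle}.
States satisfying AF ¬change: {Change, Coin, Idle}.
States satisfying ¬AF ¬change: {Refund, Dispense}.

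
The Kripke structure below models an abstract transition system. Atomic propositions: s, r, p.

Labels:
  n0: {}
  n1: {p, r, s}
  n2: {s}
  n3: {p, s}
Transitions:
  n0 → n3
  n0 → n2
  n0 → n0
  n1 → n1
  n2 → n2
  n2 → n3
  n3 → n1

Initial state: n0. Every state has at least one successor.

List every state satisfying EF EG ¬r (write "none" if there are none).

States satisfying EG ¬r: {n0, n2}.
States satisfying EF EG ¬r: {n0, n2}.

{n0, n2}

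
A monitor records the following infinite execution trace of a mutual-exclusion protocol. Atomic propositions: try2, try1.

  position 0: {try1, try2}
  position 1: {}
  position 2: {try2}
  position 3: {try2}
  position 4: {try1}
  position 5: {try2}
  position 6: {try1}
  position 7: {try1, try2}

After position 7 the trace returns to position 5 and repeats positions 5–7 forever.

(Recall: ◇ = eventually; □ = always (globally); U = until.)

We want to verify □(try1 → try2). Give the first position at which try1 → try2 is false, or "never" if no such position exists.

4

Check try1 → try2 at each position in order: 0 ✓, 1 ✓, 2 ✓, 3 ✓.
At position 4 the labels are {try1}, so try1 → try2 is false there. This is the first violation.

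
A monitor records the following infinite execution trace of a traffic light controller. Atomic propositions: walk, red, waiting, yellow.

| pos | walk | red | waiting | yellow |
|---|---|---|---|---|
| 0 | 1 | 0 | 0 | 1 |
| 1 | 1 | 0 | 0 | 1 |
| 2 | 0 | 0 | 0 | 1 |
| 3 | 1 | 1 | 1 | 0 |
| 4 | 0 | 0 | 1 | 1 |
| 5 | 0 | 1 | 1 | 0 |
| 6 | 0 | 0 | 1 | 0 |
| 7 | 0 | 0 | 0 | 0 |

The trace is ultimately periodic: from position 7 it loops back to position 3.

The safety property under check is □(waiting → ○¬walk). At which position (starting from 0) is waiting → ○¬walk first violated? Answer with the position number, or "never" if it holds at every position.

never

waiting → ○¬walk holds at every position 0..7, and those are all the positions the trace ever visits, so the invariant □(waiting → ○¬walk) is never violated.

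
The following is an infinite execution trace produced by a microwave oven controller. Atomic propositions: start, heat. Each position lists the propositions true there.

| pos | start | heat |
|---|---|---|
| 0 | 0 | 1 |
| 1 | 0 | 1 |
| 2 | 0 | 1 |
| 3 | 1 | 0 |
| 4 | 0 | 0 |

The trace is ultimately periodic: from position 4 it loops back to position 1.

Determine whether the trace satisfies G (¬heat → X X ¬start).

¬heat → X X ¬start holds at every position 0..4, and those are all positions ever visited, so G (¬heat → X X ¬start) holds.
Positions where ¬heat holds: 3, 4.
Check X X ¬start at each: 3→ok, 4→ok.

Holds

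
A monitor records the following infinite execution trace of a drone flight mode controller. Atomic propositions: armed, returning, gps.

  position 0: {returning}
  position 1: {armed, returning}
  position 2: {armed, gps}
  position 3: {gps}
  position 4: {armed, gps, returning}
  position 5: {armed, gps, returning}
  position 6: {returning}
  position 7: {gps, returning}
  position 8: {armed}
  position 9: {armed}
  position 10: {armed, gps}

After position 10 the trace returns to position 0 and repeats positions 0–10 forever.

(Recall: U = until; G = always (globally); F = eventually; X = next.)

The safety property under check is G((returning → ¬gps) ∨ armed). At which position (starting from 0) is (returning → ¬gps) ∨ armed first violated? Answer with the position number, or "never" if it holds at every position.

7

Check (returning → ¬gps) ∨ armed at each position in order: 0 ✓, 1 ✓, 2 ✓, 3 ✓, 4 ✓, 5 ✓, 6 ✓.
At position 7 the labels are {gps, returning}, so (returning → ¬gps) ∨ armed is false there. This is the first violation.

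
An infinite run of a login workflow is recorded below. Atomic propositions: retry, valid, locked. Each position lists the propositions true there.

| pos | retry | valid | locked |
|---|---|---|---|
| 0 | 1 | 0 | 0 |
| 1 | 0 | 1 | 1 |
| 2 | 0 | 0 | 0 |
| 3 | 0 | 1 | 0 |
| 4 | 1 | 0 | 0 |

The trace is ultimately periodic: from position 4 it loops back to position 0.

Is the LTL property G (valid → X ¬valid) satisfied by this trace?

Holds

valid → X ¬valid holds at every position 0..4, and those are all positions ever visited, so G (valid → X ¬valid) holds.
Positions where valid holds: 1, 3.
Check X ¬valid at each: 1→ok, 3→ok.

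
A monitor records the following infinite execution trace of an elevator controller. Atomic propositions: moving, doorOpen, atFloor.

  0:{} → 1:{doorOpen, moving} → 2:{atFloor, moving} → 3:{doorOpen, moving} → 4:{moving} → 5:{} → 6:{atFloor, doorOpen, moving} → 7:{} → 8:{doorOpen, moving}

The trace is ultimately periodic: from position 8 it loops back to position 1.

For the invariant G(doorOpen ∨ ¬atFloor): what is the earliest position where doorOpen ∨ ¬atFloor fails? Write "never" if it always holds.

2

Check doorOpen ∨ ¬atFloor at each position in order: 0 ✓, 1 ✓.
At position 2 the labels are {atFloor, moving}, so doorOpen ∨ ¬atFloor is false there. This is the first violation.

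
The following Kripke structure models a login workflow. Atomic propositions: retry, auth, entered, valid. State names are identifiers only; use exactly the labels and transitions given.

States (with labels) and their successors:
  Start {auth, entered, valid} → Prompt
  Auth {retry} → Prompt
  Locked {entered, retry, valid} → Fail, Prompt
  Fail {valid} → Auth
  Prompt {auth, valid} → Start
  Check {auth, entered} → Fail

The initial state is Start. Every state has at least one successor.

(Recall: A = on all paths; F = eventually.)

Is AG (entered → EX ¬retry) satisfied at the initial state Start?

Satisfied

States satisfying entered → EX ¬retry: {Start, Auth, Locked, Fail, Prompt, Check}.
States satisfying AG (entered → EX ¬retry): {Start, Auth, Locked, Fail, Prompt, Check}.
Every state reachable from Start satisfies entered → EX ¬retry.
Start ∈ Sat(AG (entered → EX ¬retry)).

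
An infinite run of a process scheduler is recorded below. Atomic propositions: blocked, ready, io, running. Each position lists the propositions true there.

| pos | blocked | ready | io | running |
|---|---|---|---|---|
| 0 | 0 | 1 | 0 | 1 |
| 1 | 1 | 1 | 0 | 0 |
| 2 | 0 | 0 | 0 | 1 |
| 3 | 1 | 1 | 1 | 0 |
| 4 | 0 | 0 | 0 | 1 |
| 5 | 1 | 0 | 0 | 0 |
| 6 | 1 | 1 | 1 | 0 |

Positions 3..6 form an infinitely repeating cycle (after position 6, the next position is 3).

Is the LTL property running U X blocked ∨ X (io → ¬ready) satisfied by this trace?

Walking from position 0: X blocked first holds at position 0, and running holds at every earlier position along the way, so running U X blocked holds.
The position after 0 is 1; io → ¬ready is true there.
At position 0: running U X blocked is true; X (io → ¬ready) is true; so running U X blocked ∨ X (io → ¬ready) is true.

Holds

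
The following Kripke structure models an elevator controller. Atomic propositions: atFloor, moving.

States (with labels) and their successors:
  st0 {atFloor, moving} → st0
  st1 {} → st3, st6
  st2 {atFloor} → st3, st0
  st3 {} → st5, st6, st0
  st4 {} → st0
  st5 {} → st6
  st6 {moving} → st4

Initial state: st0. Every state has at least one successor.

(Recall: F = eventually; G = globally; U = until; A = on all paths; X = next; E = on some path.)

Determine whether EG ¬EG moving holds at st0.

States satisfying ¬EG moving: {st1, st2, st3, st4, st5, st6}.
States satisfying EG ¬EG moving: ∅.
No suitable path/successor from st0 witnesses the formula.
st0 ∉ Sat(EG ¬EG moving).

Does not hold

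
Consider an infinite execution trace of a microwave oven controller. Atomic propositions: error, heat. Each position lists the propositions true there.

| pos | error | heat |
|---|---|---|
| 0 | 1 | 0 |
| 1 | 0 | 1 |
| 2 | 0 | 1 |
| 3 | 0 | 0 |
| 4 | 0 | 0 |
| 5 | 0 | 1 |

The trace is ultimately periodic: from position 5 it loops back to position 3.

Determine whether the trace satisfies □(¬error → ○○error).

¬error → ○○error must hold at every position from 0 onward. It fails at position 1, so □(¬error → ○○error) is false.
Positions where ¬error holds: 1, 2, 3, 4, 5.
Check ○○error at each: 1→fails, 2→fails, 3→fails, 4→fails, 5→fails.

No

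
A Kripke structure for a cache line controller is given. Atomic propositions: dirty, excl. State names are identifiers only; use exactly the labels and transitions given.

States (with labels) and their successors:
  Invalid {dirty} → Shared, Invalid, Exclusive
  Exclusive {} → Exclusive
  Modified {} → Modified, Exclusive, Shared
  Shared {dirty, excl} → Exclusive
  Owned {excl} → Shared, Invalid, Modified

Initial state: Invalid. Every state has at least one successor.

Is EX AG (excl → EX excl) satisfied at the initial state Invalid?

Satisfied

States satisfying AG (excl → EX excl): {Exclusive}.
States satisfying EX AG (excl → EX excl): {Invalid, Exclusive, Modified, Shared}.
Invalid ∈ Sat(EX AG (excl → EX excl)).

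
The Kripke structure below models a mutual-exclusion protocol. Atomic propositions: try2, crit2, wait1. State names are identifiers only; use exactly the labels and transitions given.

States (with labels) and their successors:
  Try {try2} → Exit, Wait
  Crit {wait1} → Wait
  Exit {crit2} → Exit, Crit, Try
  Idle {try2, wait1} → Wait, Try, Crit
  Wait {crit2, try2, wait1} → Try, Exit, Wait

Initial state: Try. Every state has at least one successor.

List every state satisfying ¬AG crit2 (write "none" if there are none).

States satisfying crit2: {Exit, Wait}.
States satisfying AG crit2: ∅.
States satisfying ¬AG crit2: {Try, Crit, Exit, Idle, Wait}.

{Try, Crit, Exit, Idle, Wait}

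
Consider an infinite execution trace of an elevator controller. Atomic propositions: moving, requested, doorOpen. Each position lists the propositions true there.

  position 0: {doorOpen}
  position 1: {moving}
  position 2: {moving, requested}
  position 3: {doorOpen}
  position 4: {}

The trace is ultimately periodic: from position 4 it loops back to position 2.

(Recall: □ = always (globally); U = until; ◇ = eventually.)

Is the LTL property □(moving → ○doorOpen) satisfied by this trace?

moving → ○doorOpen must hold at every position from 0 onward. It fails at position 1, so □(moving → ○doorOpen) is false.
Positions where moving holds: 1, 2.
Check ○doorOpen at each: 1→fails, 2→ok.

Does not hold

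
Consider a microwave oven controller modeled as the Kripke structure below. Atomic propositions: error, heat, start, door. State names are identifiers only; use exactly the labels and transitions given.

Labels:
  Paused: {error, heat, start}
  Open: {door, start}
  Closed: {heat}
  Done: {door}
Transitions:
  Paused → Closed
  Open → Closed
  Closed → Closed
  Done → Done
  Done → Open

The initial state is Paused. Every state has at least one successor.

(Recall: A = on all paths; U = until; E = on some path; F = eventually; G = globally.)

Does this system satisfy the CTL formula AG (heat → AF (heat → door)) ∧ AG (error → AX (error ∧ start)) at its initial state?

States satisfying heat → AF (heat → door): {Open, Done}.
States satisfying AG (heat → AF (heat → door)): ∅.
States satisfying error → AX (error ∧ start): {Open, Closed, Done}.
States satisfying AG (error → AX (error ∧ start)): {Open, Closed, Done}.
States satisfying AG (heat → AF (heat → door)) ∧ AG (error → AX (error ∧ start)): ∅.
Paused ∉ Sat(AG (heat → AF (heat → door)) ∧ AG (error → AX (error ∧ start))).

Violated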